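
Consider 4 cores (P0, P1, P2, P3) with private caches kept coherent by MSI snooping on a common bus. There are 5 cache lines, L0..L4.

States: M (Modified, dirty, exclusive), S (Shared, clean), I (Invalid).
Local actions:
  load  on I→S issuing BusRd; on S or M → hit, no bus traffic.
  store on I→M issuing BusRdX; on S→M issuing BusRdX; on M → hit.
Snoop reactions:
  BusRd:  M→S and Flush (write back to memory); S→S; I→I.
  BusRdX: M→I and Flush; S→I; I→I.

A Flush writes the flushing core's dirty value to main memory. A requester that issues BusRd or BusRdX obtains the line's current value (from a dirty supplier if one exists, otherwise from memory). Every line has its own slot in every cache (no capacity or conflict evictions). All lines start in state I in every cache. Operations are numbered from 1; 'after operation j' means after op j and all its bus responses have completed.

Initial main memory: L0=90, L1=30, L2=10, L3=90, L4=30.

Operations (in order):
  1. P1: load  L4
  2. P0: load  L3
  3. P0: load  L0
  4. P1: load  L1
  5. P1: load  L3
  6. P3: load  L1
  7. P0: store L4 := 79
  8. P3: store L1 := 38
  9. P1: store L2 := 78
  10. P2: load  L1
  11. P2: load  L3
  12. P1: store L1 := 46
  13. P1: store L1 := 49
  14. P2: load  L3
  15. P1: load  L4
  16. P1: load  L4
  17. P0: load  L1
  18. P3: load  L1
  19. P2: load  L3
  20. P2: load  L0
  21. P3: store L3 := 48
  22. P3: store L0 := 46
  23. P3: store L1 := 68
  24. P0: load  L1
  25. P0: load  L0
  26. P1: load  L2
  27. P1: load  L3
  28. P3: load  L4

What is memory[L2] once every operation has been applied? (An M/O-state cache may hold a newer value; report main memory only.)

memory[L2] = 10

step 1: P1: load  L4  ⟶  ISII  (L4)  txn=BusRd  M[L4]=30
step 2: P0: load  L3  ⟶  SIII  (L3)  txn=BusRd  M[L3]=90
step 3: P0: load  L0  ⟶  SIII  (L0)  txn=BusRd  M[L0]=90
step 4: P1: load  L1  ⟶  ISII  (L1)  txn=BusRd  M[L1]=30
step 5: P1: load  L3  ⟶  SSII  (L3)  txn=BusRd  M[L3]=90
step 6: P3: load  L1  ⟶  ISIS  (L1)  txn=BusRd  M[L1]=30
step 7: P0: store L4 := 79  ⟶  MIII  (L4)  txn=BusRdX  M[L4]=30
step 8: P3: store L1 := 38  ⟶  IIIM  (L1)  txn=BusRdX  M[L1]=30
step 9: P1: store L2 := 78  ⟶  IMII  (L2)  txn=BusRdX  M[L2]=10
step 10: P2: load  L1  ⟶  IISS  (L1)  txn=BusRd+Flush  M[L1]=38
step 11: P2: load  L3  ⟶  SSSI  (L3)  txn=BusRd  M[L3]=90
step 12: P1: store L1 := 46  ⟶  IMII  (L1)  txn=BusRdX  M[L1]=38
step 13: P1: store L1 := 49  ⟶  IMII  (L1)  txn=∅  M[L1]=38
step 14: P2: load  L3  ⟶  SSSI  (L3)  txn=∅  M[L3]=90
step 15: P1: load  L4  ⟶  SSII  (L4)  txn=BusRd+Flush  M[L4]=79
step 16: P1: load  L4  ⟶  SSII  (L4)  txn=∅  M[L4]=79
step 17: P0: load  L1  ⟶  SSII  (L1)  txn=BusRd+Flush  M[L1]=49
step 18: P3: load  L1  ⟶  SSIS  (L1)  txn=BusRd  M[L1]=49
step 19: P2: load  L3  ⟶  SSSI  (L3)  txn=∅  M[L3]=90
step 20: P2: load  L0  ⟶  SISI  (L0)  txn=BusRd  M[L0]=90
step 21: P3: store L3 := 48  ⟶  IIIM  (L3)  txn=BusRdX  M[L3]=90
step 22: P3: store L0 := 46  ⟶  IIIM  (L0)  txn=BusRdX  M[L0]=90
step 23: P3: store L1 := 68  ⟶  IIIM  (L1)  txn=BusRdX  M[L1]=49
step 24: P0: load  L1  ⟶  SIIS  (L1)  txn=BusRd+Flush  M[L1]=68
step 25: P0: load  L0  ⟶  SIIS  (L0)  txn=BusRd+Flush  M[L0]=46
step 26: P1: load  L2  ⟶  IMII  (L2)  txn=∅  M[L2]=10
step 27: P1: load  L3  ⟶  ISIS  (L3)  txn=BusRd+Flush  M[L3]=48
step 28: P3: load  L4  ⟶  SSIS  (L4)  txn=BusRd  M[L4]=79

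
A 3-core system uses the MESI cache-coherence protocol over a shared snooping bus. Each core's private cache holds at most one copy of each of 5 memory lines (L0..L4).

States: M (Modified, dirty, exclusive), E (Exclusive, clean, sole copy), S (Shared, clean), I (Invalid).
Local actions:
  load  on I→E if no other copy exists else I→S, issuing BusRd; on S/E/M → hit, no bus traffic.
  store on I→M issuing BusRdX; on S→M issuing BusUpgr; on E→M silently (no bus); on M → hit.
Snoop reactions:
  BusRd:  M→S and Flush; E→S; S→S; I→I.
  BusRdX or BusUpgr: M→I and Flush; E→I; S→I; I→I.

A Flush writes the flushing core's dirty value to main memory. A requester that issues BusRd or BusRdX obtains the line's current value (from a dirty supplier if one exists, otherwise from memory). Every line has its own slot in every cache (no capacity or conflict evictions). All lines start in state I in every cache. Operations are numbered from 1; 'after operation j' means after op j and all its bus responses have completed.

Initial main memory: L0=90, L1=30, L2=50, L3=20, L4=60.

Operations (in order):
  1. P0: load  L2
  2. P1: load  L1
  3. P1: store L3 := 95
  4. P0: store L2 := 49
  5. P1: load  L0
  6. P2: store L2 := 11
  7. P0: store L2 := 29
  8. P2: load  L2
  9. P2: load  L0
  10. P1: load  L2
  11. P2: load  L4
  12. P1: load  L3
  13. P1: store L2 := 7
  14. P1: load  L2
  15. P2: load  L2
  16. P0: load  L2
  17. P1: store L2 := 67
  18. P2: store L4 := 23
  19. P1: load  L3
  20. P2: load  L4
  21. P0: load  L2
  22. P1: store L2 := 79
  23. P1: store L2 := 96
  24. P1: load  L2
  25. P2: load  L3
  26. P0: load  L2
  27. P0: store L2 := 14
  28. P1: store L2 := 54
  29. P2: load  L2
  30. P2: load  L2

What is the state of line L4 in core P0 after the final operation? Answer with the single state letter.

state = I

[1] P0: load  L2 | P0:E(50), P1:I, P2:I | bus: BusRd
[2] P1: load  L1 | P0:I, P1:E(30), P2:I | bus: BusRd
[3] P1: store L3 := 95 | P0:I, P1:M(95), P2:I | bus: BusRdX
[4] P0: store L2 := 49 | P0:M(49), P1:I, P2:I | bus: none
[5] P1: load  L0 | P0:I, P1:E(90), P2:I | bus: BusRd
[6] P2: store L2 := 11 | P0:I, P1:I, P2:M(11) | bus: BusRdX,Flush
[7] P0: store L2 := 29 | P0:M(29), P1:I, P2:I | bus: BusRdX,Flush
[8] P2: load  L2 | P0:S(29), P1:I, P2:S(29) | bus: BusRd,Flush
[9] P2: load  L0 | P0:I, P1:S(90), P2:S(90) | bus: BusRd
[10] P1: load  L2 | P0:S(29), P1:S(29), P2:S(29) | bus: BusRd
[11] P2: load  L4 | P0:I, P1:I, P2:E(60) | bus: BusRd
[12] P1: load  L3 | P0:I, P1:M(95), P2:I | bus: none
[13] P1: store L2 := 7 | P0:I, P1:M(7), P2:I | bus: BusUpgr
[14] P1: load  L2 | P0:I, P1:M(7), P2:I | bus: none
[15] P2: load  L2 | P0:I, P1:S(7), P2:S(7) | bus: BusRd,Flush
[16] P0: load  L2 | P0:S(7), P1:S(7), P2:S(7) | bus: BusRd
[17] P1: store L2 := 67 | P0:I, P1:M(67), P2:I | bus: BusUpgr
[18] P2: store L4 := 23 | P0:I, P1:I, P2:M(23) | bus: none
[19] P1: load  L3 | P0:I, P1:M(95), P2:I | bus: none
[20] P2: load  L4 | P0:I, P1:I, P2:M(23) | bus: none
[21] P0: load  L2 | P0:S(67), P1:S(67), P2:I | bus: BusRd,Flush
[22] P1: store L2 := 79 | P0:I, P1:M(79), P2:I | bus: BusUpgr
[23] P1: store L2 := 96 | P0:I, P1:M(96), P2:I | bus: none
[24] P1: load  L2 | P0:I, P1:M(96), P2:I | bus: none
[25] P2: load  L3 | P0:I, P1:S(95), P2:S(95) | bus: BusRd,Flush
[26] P0: load  L2 | P0:S(96), P1:S(96), P2:I | bus: BusRd,Flush
[27] P0: store L2 := 14 | P0:M(14), P1:I, P2:I | bus: BusUpgr
[28] P1: store L2 := 54 | P0:I, P1:M(54), P2:I | bus: BusRdX,Flush
[29] P2: load  L2 | P0:I, P1:S(54), P2:S(54) | bus: BusRd,Flush
[30] P2: load  L2 | P0:I, P1:S(54), P2:S(54) | bus: none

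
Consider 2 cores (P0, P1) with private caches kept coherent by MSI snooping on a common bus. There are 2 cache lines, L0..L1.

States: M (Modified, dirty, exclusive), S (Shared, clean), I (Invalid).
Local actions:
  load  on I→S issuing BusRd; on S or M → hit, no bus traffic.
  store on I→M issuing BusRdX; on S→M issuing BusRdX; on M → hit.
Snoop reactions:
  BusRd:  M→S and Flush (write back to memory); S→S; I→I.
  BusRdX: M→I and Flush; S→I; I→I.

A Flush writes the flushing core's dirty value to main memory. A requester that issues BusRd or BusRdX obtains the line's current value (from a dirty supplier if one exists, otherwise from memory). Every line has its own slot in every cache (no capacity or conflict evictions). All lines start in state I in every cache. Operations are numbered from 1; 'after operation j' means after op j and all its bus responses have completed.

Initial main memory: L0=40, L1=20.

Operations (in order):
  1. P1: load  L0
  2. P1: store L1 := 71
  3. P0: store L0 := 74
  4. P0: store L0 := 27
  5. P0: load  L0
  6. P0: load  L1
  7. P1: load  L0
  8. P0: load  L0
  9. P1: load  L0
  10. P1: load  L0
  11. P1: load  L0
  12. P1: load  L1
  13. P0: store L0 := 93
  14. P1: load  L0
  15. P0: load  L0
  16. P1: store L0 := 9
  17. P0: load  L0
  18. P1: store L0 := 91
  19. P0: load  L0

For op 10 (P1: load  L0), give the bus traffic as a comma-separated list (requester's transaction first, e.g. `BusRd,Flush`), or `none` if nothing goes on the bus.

bus = none

step 1: P1: load  L0  ⟶  IS  (L0)  txn=BusRd  M[L0]=40
step 2: P1: store L1 := 71  ⟶  IM  (L1)  txn=BusRdX  M[L1]=20
step 3: P0: store L0 := 74  ⟶  MI  (L0)  txn=BusRdX  M[L0]=40
step 4: P0: store L0 := 27  ⟶  MI  (L0)  txn=∅  M[L0]=40
step 5: P0: load  L0  ⟶  MI  (L0)  txn=∅  M[L0]=40
step 6: P0: load  L1  ⟶  SS  (L1)  txn=BusRd+Flush  M[L1]=71
step 7: P1: load  L0  ⟶  SS  (L0)  txn=BusRd+Flush  M[L0]=27
step 8: P0: load  L0  ⟶  SS  (L0)  txn=∅  M[L0]=27
step 9: P1: load  L0  ⟶  SS  (L0)  txn=∅  M[L0]=27
step 10: P1: load  L0  ⟶  SS  (L0)  txn=∅  M[L0]=27
step 11: P1: load  L0  ⟶  SS  (L0)  txn=∅  M[L0]=27
step 12: P1: load  L1  ⟶  SS  (L1)  txn=∅  M[L1]=71
step 13: P0: store L0 := 93  ⟶  MI  (L0)  txn=BusRdX  M[L0]=27
step 14: P1: load  L0  ⟶  SS  (L0)  txn=BusRd+Flush  M[L0]=93
step 15: P0: load  L0  ⟶  SS  (L0)  txn=∅  M[L0]=93
step 16: P1: store L0 := 9  ⟶  IM  (L0)  txn=BusRdX  M[L0]=93
step 17: P0: load  L0  ⟶  SS  (L0)  txn=BusRd+Flush  M[L0]=9
step 18: P1: store L0 := 91  ⟶  IM  (L0)  txn=BusRdX  M[L0]=9
step 19: P0: load  L0  ⟶  SS  (L0)  txn=BusRd+Flush  M[L0]=91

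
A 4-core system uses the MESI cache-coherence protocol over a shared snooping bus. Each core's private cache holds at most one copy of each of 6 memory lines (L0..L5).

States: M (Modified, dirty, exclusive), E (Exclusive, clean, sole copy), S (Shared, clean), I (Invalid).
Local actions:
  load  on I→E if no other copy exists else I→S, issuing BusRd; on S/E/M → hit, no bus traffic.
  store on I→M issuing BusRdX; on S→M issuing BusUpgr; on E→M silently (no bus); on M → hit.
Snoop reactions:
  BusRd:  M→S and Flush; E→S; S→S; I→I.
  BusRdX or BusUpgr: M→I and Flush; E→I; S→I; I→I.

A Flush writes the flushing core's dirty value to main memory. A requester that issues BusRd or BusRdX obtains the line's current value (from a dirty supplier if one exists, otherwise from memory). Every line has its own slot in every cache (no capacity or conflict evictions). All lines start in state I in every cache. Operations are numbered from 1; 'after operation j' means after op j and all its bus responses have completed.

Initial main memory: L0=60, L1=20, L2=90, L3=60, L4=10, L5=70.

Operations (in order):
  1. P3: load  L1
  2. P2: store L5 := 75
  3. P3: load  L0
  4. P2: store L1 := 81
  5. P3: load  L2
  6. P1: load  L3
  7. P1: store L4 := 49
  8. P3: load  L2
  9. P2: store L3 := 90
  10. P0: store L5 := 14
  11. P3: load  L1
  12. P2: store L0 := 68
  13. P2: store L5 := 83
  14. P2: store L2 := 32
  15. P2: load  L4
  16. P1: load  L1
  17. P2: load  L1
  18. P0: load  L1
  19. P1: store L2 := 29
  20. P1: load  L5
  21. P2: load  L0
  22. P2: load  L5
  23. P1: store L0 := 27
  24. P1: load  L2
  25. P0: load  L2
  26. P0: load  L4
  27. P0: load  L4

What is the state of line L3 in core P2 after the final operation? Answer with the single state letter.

state = M

step 1: P3: load  L1  ⟶  IIIE  (L1)  txn=BusRd  M[L1]=20
step 2: P2: store L5 := 75  ⟶  IIMI  (L5)  txn=BusRdX  M[L5]=70
step 3: P3: load  L0  ⟶  IIIE  (L0)  txn=BusRd  M[L0]=60
step 4: P2: store L1 := 81  ⟶  IIMI  (L1)  txn=BusRdX  M[L1]=20
step 5: P3: load  L2  ⟶  IIIE  (L2)  txn=BusRd  M[L2]=90
step 6: P1: load  L3  ⟶  IEII  (L3)  txn=BusRd  M[L3]=60
step 7: P1: store L4 := 49  ⟶  IMII  (L4)  txn=BusRdX  M[L4]=10
step 8: P3: load  L2  ⟶  IIIE  (L2)  txn=∅  M[L2]=90
step 9: P2: store L3 := 90  ⟶  IIMI  (L3)  txn=BusRdX  M[L3]=60
step 10: P0: store L5 := 14  ⟶  MIII  (L5)  txn=BusRdX+Flush  M[L5]=75
step 11: P3: load  L1  ⟶  IISS  (L1)  txn=BusRd+Flush  M[L1]=81
step 12: P2: store L0 := 68  ⟶  IIMI  (L0)  txn=BusRdX  M[L0]=60
step 13: P2: store L5 := 83  ⟶  IIMI  (L5)  txn=BusRdX+Flush  M[L5]=14
step 14: P2: store L2 := 32  ⟶  IIMI  (L2)  txn=BusRdX  M[L2]=90
step 15: P2: load  L4  ⟶  ISSI  (L4)  txn=BusRd+Flush  M[L4]=49
step 16: P1: load  L1  ⟶  ISSS  (L1)  txn=BusRd  M[L1]=81
step 17: P2: load  L1  ⟶  ISSS  (L1)  txn=∅  M[L1]=81
step 18: P0: load  L1  ⟶  SSSS  (L1)  txn=BusRd  M[L1]=81
step 19: P1: store L2 := 29  ⟶  IMII  (L2)  txn=BusRdX+Flush  M[L2]=32
step 20: P1: load  L5  ⟶  ISSI  (L5)  txn=BusRd+Flush  M[L5]=83
step 21: P2: load  L0  ⟶  IIMI  (L0)  txn=∅  M[L0]=60
step 22: P2: load  L5  ⟶  ISSI  (L5)  txn=∅  M[L5]=83
step 23: P1: store L0 := 27  ⟶  IMII  (L0)  txn=BusRdX+Flush  M[L0]=68
step 24: P1: load  L2  ⟶  IMII  (L2)  txn=∅  M[L2]=32
step 25: P0: load  L2  ⟶  SSII  (L2)  txn=BusRd+Flush  M[L2]=29
step 26: P0: load  L4  ⟶  SSSI  (L4)  txn=BusRd  M[L4]=49
step 27: P0: load  L4  ⟶  SSSI  (L4)  txn=∅  M[L4]=49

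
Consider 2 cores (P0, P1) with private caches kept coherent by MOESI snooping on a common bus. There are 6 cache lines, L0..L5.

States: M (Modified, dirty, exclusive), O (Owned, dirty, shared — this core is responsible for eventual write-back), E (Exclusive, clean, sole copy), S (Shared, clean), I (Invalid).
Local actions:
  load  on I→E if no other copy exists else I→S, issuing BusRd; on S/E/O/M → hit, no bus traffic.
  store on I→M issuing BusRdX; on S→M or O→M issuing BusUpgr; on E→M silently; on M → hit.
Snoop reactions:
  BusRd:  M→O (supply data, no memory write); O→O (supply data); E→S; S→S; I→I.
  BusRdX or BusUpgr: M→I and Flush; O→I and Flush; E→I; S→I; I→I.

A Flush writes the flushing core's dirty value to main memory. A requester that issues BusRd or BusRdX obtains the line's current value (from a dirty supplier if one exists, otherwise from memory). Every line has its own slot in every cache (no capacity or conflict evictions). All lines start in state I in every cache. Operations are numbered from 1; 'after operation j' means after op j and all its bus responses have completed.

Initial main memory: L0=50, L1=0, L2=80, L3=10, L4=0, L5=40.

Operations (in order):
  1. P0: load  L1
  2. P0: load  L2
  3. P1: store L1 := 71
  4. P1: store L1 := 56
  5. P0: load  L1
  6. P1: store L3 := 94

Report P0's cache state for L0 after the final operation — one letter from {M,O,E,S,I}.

state = I

[1] P0: load  L1 | P0:E(0), P1:I | bus: BusRd
[2] P0: load  L2 | P0:E(80), P1:I | bus: BusRd
[3] P1: store L1 := 71 | P0:I, P1:M(71) | bus: BusRdX
[4] P1: store L1 := 56 | P0:I, P1:M(56) | bus: none
[5] P0: load  L1 | P0:S(56), P1:O(56) | bus: BusRd
[6] P1: store L3 := 94 | P0:I, P1:M(94) | bus: BusRdX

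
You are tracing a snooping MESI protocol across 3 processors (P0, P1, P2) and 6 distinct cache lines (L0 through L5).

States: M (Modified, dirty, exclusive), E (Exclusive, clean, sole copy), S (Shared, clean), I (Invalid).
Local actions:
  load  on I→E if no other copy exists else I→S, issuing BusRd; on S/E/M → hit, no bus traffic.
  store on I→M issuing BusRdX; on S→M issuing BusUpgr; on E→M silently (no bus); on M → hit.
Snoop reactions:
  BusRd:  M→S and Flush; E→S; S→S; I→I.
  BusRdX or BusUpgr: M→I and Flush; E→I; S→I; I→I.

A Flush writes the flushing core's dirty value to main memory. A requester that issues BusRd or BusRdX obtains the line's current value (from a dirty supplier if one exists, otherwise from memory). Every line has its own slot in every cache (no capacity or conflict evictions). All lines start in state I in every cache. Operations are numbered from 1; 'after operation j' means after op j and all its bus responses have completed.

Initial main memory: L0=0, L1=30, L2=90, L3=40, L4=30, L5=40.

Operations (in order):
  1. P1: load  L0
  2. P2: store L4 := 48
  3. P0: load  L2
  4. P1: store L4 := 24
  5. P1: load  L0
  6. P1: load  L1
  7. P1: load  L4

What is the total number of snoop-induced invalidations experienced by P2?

invalidations = 1

1. P1: load  L0  bus=[BusRd]  L0: P0=I P1=E P2=I  mem[L0]=0
2. P2: store L4 := 48  bus=[BusRdX]  L4: P0=I P1=I P2=M  mem[L4]=30
3. P0: load  L2  bus=[BusRd]  L2: P0=E P1=I P2=I  mem[L2]=90
4. P1: store L4 := 24  bus=[BusRdX,Flush]  L4: P0=I P1=M P2=I  mem[L4]=48
5. P1: load  L0  bus=[-]  L0: P0=I P1=E P2=I  mem[L0]=0
6. P1: load  L1  bus=[BusRd]  L1: P0=I P1=E P2=I  mem[L1]=30
7. P1: load  L4  bus=[-]  L4: P0=I P1=M P2=I  mem[L4]=48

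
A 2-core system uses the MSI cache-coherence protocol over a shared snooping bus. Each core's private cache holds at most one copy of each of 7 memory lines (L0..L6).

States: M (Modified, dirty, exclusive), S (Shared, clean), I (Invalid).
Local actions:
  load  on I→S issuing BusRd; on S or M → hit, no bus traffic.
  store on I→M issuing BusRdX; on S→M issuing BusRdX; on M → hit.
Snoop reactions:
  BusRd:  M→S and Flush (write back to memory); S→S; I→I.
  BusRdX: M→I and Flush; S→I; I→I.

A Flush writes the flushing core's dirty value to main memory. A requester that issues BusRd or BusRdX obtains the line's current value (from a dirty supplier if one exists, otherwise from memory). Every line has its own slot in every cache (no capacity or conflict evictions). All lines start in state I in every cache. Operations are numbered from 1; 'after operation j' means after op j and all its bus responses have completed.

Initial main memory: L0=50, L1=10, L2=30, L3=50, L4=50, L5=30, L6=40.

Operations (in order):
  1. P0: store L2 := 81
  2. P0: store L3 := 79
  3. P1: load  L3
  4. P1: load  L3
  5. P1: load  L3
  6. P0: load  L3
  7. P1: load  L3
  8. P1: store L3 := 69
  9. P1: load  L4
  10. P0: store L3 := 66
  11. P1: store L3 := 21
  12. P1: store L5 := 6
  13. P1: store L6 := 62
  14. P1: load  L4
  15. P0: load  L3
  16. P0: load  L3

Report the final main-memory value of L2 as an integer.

memory[L2] = 30

[1] P0: store L2 := 81 | P0:M(81), P1:I | bus: BusRdX
[2] P0: store L3 := 79 | P0:M(79), P1:I | bus: BusRdX
[3] P1: load  L3 | P0:S(79), P1:S(79) | bus: BusRd,Flush
[4] P1: load  L3 | P0:S(79), P1:S(79) | bus: none
[5] P1: load  L3 | P0:S(79), P1:S(79) | bus: none
[6] P0: load  L3 | P0:S(79), P1:S(79) | bus: none
[7] P1: load  L3 | P0:S(79), P1:S(79) | bus: none
[8] P1: store L3 := 69 | P0:I, P1:M(69) | bus: BusRdX
[9] P1: load  L4 | P0:I, P1:S(50) | bus: BusRd
[10] P0: store L3 := 66 | P0:M(66), P1:I | bus: BusRdX,Flush
[11] P1: store L3 := 21 | P0:I, P1:M(21) | bus: BusRdX,Flush
[12] P1: store L5 := 6 | P0:I, P1:M(6) | bus: BusRdX
[13] P1: store L6 := 62 | P0:I, P1:M(62) | bus: BusRdX
[14] P1: load  L4 | P0:I, P1:S(50) | bus: none
[15] P0: load  L3 | P0:S(21), P1:S(21) | bus: BusRd,Flush
[16] P0: load  L3 | P0:S(21), P1:S(21) | bus: none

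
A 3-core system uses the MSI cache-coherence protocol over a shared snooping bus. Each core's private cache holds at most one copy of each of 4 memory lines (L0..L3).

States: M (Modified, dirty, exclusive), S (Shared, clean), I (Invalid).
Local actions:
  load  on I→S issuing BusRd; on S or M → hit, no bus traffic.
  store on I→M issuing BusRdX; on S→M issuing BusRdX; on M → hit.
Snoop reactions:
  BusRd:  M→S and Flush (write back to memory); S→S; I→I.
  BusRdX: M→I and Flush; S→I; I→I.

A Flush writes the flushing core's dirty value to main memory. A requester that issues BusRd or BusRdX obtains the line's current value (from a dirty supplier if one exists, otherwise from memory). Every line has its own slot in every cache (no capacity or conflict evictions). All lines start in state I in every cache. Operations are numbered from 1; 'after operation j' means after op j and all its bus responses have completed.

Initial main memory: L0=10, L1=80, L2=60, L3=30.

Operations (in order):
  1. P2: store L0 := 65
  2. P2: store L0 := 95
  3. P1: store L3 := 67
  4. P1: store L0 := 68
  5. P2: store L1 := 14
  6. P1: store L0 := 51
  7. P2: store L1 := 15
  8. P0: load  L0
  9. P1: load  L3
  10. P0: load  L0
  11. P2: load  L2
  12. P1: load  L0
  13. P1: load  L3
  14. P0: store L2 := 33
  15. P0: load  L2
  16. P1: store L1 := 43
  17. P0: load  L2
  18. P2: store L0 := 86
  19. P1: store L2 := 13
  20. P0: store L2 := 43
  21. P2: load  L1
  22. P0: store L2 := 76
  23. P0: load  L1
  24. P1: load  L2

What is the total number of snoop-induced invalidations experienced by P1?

  op1 P2: store L0 := 65 → I/I/M on L0; bus BusRdX; mem=10
  op2 P2: store L0 := 95 → I/I/M on L0; bus (none); mem=10
  op3 P1: store L3 := 67 → I/M/I on L3; bus BusRdX; mem=30
  op4 P1: store L0 := 68 → I/M/I on L0; bus BusRdX Flush; mem=95
  op5 P2: store L1 := 14 → I/I/M on L1; bus BusRdX; mem=80
  op6 P1: store L0 := 51 → I/M/I on L0; bus (none); mem=95
  op7 P2: store L1 := 15 → I/I/M on L1; bus (none); mem=80
  op8 P0: load  L0 → S/S/I on L0; bus BusRd Flush; mem=51
  op9 P1: load  L3 → I/M/I on L3; bus (none); mem=30
  op10 P0: load  L0 → S/S/I on L0; bus (none); mem=51
  op11 P2: load  L2 → I/I/S on L2; bus BusRd; mem=60
  op12 P1: load  L0 → S/S/I on L0; bus (none); mem=51
  op13 P1: load  L3 → I/M/I on L3; bus (none); mem=30
  op14 P0: store L2 := 33 → M/I/I on L2; bus BusRdX; mem=60
  op15 P0: load  L2 → M/I/I on L2; bus (none); mem=60
  op16 P1: store L1 := 43 → I/M/I on L1; bus BusRdX Flush; mem=15
  op17 P0: load  L2 → M/I/I on L2; bus (none); mem=60
  op18 P2: store L0 := 86 → I/I/M on L0; bus BusRdX; mem=51
  op19 P1: store L2 := 13 → I/M/I on L2; bus BusRdX Flush; mem=33
  op20 P0: store L2 := 43 → M/I/I on L2; bus BusRdX Flush; mem=13
  op21 P2: load  L1 → I/S/S on L1; bus BusRd Flush; mem=43
  op22 P0: store L2 := 76 → M/I/I on L2; bus (none); mem=13
  op23 P0: load  L1 → S/S/S on L1; bus BusRd; mem=43
  op24 P1: load  L2 → S/S/I on L2; bus BusRd Flush; mem=76

invalidations = 2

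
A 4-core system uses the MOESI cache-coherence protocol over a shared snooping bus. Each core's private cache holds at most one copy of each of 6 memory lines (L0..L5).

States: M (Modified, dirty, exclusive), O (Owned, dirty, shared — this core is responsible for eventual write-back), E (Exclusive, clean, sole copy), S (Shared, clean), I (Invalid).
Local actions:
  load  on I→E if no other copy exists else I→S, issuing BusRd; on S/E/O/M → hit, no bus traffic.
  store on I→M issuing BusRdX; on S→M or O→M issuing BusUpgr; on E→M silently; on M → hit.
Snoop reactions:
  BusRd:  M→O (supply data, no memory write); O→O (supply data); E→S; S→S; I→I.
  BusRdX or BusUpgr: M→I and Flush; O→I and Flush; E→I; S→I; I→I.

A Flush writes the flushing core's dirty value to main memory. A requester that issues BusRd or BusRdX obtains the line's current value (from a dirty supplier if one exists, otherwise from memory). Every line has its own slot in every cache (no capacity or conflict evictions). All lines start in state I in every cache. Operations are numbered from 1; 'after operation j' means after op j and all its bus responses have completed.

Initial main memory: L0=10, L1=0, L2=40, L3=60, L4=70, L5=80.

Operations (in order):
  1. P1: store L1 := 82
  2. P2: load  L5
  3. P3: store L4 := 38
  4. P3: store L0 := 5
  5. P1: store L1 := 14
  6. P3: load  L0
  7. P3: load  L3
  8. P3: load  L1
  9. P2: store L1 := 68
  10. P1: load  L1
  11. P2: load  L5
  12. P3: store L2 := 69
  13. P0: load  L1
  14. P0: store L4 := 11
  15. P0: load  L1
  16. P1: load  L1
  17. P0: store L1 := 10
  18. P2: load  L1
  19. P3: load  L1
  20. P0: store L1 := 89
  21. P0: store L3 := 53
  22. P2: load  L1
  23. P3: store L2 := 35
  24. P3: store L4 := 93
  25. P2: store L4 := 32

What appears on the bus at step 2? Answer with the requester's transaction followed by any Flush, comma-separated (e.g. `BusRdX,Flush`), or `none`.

[1] P1: store L1 := 82 | P0:I, P1:M(82), P2:I, P3:I | bus: BusRdX
[2] P2: load  L5 | P0:I, P1:I, P2:E(80), P3:I | bus: BusRd
[3] P3: store L4 := 38 | P0:I, P1:I, P2:I, P3:M(38) | bus: BusRdX
[4] P3: store L0 := 5 | P0:I, P1:I, P2:I, P3:M(5) | bus: BusRdX
[5] P1: store L1 := 14 | P0:I, P1:M(14), P2:I, P3:I | bus: none
[6] P3: load  L0 | P0:I, P1:I, P2:I, P3:M(5) | bus: none
[7] P3: load  L3 | P0:I, P1:I, P2:I, P3:E(60) | bus: BusRd
[8] P3: load  L1 | P0:I, P1:O(14), P2:I, P3:S(14) | bus: BusRd
[9] P2: store L1 := 68 | P0:I, P1:I, P2:M(68), P3:I | bus: BusRdX,Flush
[10] P1: load  L1 | P0:I, P1:S(68), P2:O(68), P3:I | bus: BusRd
[11] P2: load  L5 | P0:I, P1:I, P2:E(80), P3:I | bus: none
[12] P3: store L2 := 69 | P0:I, P1:I, P2:I, P3:M(69) | bus: BusRdX
[13] P0: load  L1 | P0:S(68), P1:S(68), P2:O(68), P3:I | bus: BusRd
[14] P0: store L4 := 11 | P0:M(11), P1:I, P2:I, P3:I | bus: BusRdX,Flush
[15] P0: load  L1 | P0:S(68), P1:S(68), P2:O(68), P3:I | bus: none
[16] P1: load  L1 | P0:S(68), P1:S(68), P2:O(68), P3:I | bus: none
[17] P0: store L1 := 10 | P0:M(10), P1:I, P2:I, P3:I | bus: BusUpgr,Flush
[18] P2: load  L1 | P0:O(10), P1:I, P2:S(10), P3:I | bus: BusRd
[19] P3: load  L1 | P0:O(10), P1:I, P2:S(10), P3:S(10) | bus: BusRd
[20] P0: store L1 := 89 | P0:M(89), P1:I, P2:I, P3:I | bus: BusUpgr
[21] P0: store L3 := 53 | P0:M(53), P1:I, P2:I, P3:I | bus: BusRdX
[22] P2: load  L1 | P0:O(89), P1:I, P2:S(89), P3:I | bus: BusRd
[23] P3: store L2 := 35 | P0:I, P1:I, P2:I, P3:M(35) | bus: none
[24] P3: store L4 := 93 | P0:I, P1:I, P2:I, P3:M(93) | bus: BusRdX,Flush
[25] P2: store L4 := 32 | P0:I, P1:I, P2:M(32), P3:I | bus: BusRdX,Flush

bus = BusRd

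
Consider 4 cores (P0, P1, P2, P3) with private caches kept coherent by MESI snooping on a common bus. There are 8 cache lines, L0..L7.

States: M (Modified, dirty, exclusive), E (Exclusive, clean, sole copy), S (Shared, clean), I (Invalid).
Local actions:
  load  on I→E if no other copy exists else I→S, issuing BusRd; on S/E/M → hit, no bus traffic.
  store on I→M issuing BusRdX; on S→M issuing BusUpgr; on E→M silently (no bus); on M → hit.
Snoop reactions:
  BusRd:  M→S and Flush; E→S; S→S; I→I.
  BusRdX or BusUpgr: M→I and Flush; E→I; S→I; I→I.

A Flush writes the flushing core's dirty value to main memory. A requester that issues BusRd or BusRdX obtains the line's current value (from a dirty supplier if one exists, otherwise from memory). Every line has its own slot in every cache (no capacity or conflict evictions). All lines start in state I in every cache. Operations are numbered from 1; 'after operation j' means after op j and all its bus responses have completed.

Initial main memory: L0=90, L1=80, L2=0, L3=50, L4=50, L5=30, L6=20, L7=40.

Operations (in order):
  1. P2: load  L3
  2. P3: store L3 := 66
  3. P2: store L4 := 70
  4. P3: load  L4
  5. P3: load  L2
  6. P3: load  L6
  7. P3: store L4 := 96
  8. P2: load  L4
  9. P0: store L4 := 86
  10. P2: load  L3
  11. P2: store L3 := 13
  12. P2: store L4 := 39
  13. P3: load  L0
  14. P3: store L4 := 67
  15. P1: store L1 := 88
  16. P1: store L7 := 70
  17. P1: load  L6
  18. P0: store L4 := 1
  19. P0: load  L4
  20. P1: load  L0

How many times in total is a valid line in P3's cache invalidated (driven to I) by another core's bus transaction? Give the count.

  op1 P2: load  L3 → I/I/E/I on L3; bus BusRd; mem=50
  op2 P3: store L3 := 66 → I/I/I/M on L3; bus BusRdX; mem=50
  op3 P2: store L4 := 70 → I/I/M/I on L4; bus BusRdX; mem=50
  op4 P3: load  L4 → I/I/S/S on L4; bus BusRd Flush; mem=70
  op5 P3: load  L2 → I/I/I/E on L2; bus BusRd; mem=0
  op6 P3: load  L6 → I/I/I/E on L6; bus BusRd; mem=20
  op7 P3: store L4 := 96 → I/I/I/M on L4; bus BusUpgr; mem=70
  op8 P2: load  L4 → I/I/S/S on L4; bus BusRd Flush; mem=96
  op9 P0: store L4 := 86 → M/I/I/I on L4; bus BusRdX; mem=96
  op10 P2: load  L3 → I/I/S/S on L3; bus BusRd Flush; mem=66
  op11 P2: store L3 := 13 → I/I/M/I on L3; bus BusUpgr; mem=66
  op12 P2: store L4 := 39 → I/I/M/I on L4; bus BusRdX Flush; mem=86
  op13 P3: load  L0 → I/I/I/E on L0; bus BusRd; mem=90
  op14 P3: store L4 := 67 → I/I/I/M on L4; bus BusRdX Flush; mem=39
  op15 P1: store L1 := 88 → I/M/I/I on L1; bus BusRdX; mem=80
  op16 P1: store L7 := 70 → I/M/I/I on L7; bus BusRdX; mem=40
  op17 P1: load  L6 → I/S/I/S on L6; bus BusRd; mem=20
  op18 P0: store L4 := 1 → M/I/I/I on L4; bus BusRdX Flush; mem=67
  op19 P0: load  L4 → M/I/I/I on L4; bus (none); mem=67
  op20 P1: load  L0 → I/S/I/S on L0; bus BusRd; mem=90

invalidations = 3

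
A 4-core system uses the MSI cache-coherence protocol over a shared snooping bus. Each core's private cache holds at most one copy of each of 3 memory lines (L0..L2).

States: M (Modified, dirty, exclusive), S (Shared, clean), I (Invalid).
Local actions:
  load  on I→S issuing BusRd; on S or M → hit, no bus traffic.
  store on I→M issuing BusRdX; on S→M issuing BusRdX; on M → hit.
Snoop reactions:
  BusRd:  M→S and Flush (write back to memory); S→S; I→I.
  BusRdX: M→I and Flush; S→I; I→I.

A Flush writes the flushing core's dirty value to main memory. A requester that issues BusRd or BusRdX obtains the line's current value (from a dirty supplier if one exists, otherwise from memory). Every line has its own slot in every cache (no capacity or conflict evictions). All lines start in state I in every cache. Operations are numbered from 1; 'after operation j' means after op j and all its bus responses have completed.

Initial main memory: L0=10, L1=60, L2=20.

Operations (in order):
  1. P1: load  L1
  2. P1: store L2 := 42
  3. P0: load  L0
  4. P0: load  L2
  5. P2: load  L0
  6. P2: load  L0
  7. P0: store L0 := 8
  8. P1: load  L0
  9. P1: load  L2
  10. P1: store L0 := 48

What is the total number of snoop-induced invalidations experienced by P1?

invalidations = 0

step 1: P1: load  L1  ⟶  ISII  (L1)  txn=BusRd  M[L1]=60
step 2: P1: store L2 := 42  ⟶  IMII  (L2)  txn=BusRdX  M[L2]=20
step 3: P0: load  L0  ⟶  SIII  (L0)  txn=BusRd  M[L0]=10
step 4: P0: load  L2  ⟶  SSII  (L2)  txn=BusRd+Flush  M[L2]=42
step 5: P2: load  L0  ⟶  SISI  (L0)  txn=BusRd  M[L0]=10
step 6: P2: load  L0  ⟶  SISI  (L0)  txn=∅  M[L0]=10
step 7: P0: store L0 := 8  ⟶  MIII  (L0)  txn=BusRdX  M[L0]=10
step 8: P1: load  L0  ⟶  SSII  (L0)  txn=BusRd+Flush  M[L0]=8
step 9: P1: load  L2  ⟶  SSII  (L2)  txn=∅  M[L2]=42
step 10: P1: store L0 := 48  ⟶  IMII  (L0)  txn=BusRdX  M[L0]=8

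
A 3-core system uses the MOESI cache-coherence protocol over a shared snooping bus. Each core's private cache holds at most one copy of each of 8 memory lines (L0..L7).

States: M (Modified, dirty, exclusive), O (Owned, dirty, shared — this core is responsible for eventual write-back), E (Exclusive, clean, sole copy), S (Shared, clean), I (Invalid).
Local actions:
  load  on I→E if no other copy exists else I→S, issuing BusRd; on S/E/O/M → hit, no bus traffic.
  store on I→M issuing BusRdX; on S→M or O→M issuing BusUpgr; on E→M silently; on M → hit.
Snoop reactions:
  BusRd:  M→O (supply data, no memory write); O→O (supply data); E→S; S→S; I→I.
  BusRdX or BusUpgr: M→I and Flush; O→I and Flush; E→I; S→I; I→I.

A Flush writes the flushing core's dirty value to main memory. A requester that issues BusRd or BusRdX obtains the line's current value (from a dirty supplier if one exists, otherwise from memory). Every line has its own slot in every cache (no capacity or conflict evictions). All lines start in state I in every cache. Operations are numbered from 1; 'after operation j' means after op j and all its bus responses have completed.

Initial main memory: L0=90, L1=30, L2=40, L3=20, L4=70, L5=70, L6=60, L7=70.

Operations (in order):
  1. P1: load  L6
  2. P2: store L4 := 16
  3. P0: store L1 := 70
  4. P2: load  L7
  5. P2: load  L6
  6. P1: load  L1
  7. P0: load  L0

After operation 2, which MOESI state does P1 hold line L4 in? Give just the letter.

  op1 P1: load  L6 → I/E/I on L6; bus BusRd; mem=60
  op2 P2: store L4 := 16 → I/I/M on L4; bus BusRdX; mem=70
  op3 P0: store L1 := 70 → M/I/I on L1; bus BusRdX; mem=30
  op4 P2: load  L7 → I/I/E on L7; bus BusRd; mem=70
  op5 P2: load  L6 → I/S/S on L6; bus BusRd; mem=60
  op6 P1: load  L1 → O/S/I on L1; bus BusRd; mem=30
  op7 P0: load  L0 → E/I/I on L0; bus BusRd; mem=90

state = I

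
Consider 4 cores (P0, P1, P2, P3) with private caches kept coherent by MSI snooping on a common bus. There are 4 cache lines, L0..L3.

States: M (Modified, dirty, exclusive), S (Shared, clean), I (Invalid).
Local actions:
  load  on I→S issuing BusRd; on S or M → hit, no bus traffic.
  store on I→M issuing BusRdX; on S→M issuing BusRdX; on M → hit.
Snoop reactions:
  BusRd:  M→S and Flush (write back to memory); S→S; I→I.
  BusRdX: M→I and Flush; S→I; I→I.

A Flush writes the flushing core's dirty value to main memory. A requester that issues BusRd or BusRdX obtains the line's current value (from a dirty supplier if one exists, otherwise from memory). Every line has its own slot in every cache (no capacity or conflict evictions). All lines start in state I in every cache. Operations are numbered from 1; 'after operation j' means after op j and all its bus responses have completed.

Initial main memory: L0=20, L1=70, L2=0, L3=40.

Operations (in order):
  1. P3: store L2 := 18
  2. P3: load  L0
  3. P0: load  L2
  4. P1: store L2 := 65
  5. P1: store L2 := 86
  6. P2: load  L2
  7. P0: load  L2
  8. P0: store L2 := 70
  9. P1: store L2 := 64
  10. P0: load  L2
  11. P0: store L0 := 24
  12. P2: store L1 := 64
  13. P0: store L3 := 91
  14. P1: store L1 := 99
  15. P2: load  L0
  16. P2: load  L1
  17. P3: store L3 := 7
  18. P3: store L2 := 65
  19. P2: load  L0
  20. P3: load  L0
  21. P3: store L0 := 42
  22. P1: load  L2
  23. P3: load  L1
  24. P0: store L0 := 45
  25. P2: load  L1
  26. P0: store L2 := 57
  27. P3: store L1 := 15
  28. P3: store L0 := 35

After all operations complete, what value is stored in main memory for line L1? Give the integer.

step 1: P3: store L2 := 18  ⟶  IIIM  (L2)  txn=BusRdX  M[L2]=0
step 2: P3: load  L0  ⟶  IIIS  (L0)  txn=BusRd  M[L0]=20
step 3: P0: load  L2  ⟶  SIIS  (L2)  txn=BusRd+Flush  M[L2]=18
step 4: P1: store L2 := 65  ⟶  IMII  (L2)  txn=BusRdX  M[L2]=18
step 5: P1: store L2 := 86  ⟶  IMII  (L2)  txn=∅  M[L2]=18
step 6: P2: load  L2  ⟶  ISSI  (L2)  txn=BusRd+Flush  M[L2]=86
step 7: P0: load  L2  ⟶  SSSI  (L2)  txn=BusRd  M[L2]=86
step 8: P0: store L2 := 70  ⟶  MIII  (L2)  txn=BusRdX  M[L2]=86
step 9: P1: store L2 := 64  ⟶  IMII  (L2)  txn=BusRdX+Flush  M[L2]=70
step 10: P0: load  L2  ⟶  SSII  (L2)  txn=BusRd+Flush  M[L2]=64
step 11: P0: store L0 := 24  ⟶  MIII  (L0)  txn=BusRdX  M[L0]=20
step 12: P2: store L1 := 64  ⟶  IIMI  (L1)  txn=BusRdX  M[L1]=70
step 13: P0: store L3 := 91  ⟶  MIII  (L3)  txn=BusRdX  M[L3]=40
step 14: P1: store L1 := 99  ⟶  IMII  (L1)  txn=BusRdX+Flush  M[L1]=64
step 15: P2: load  L0  ⟶  SISI  (L0)  txn=BusRd+Flush  M[L0]=24
step 16: P2: load  L1  ⟶  ISSI  (L1)  txn=BusRd+Flush  M[L1]=99
step 17: P3: store L3 := 7  ⟶  IIIM  (L3)  txn=BusRdX+Flush  M[L3]=91
step 18: P3: store L2 := 65  ⟶  IIIM  (L2)  txn=BusRdX  M[L2]=64
step 19: P2: load  L0  ⟶  SISI  (L0)  txn=∅  M[L0]=24
step 20: P3: load  L0  ⟶  SISS  (L0)  txn=BusRd  M[L0]=24
step 21: P3: store L0 := 42  ⟶  IIIM  (L0)  txn=BusRdX  M[L0]=24
step 22: P1: load  L2  ⟶  ISIS  (L2)  txn=BusRd+Flush  M[L2]=65
step 23: P3: load  L1  ⟶  ISSS  (L1)  txn=BusRd  M[L1]=99
step 24: P0: store L0 := 45  ⟶  MIII  (L0)  txn=BusRdX+Flush  M[L0]=42
step 25: P2: load  L1  ⟶  ISSS  (L1)  txn=∅  M[L1]=99
step 26: P0: store L2 := 57  ⟶  MIII  (L2)  txn=BusRdX  M[L2]=65
step 27: P3: store L1 := 15  ⟶  IIIM  (L1)  txn=BusRdX  M[L1]=99
step 28: P3: store L0 := 35  ⟶  IIIM  (L0)  txn=BusRdX+Flush  M[L0]=45

memory[L1] = 99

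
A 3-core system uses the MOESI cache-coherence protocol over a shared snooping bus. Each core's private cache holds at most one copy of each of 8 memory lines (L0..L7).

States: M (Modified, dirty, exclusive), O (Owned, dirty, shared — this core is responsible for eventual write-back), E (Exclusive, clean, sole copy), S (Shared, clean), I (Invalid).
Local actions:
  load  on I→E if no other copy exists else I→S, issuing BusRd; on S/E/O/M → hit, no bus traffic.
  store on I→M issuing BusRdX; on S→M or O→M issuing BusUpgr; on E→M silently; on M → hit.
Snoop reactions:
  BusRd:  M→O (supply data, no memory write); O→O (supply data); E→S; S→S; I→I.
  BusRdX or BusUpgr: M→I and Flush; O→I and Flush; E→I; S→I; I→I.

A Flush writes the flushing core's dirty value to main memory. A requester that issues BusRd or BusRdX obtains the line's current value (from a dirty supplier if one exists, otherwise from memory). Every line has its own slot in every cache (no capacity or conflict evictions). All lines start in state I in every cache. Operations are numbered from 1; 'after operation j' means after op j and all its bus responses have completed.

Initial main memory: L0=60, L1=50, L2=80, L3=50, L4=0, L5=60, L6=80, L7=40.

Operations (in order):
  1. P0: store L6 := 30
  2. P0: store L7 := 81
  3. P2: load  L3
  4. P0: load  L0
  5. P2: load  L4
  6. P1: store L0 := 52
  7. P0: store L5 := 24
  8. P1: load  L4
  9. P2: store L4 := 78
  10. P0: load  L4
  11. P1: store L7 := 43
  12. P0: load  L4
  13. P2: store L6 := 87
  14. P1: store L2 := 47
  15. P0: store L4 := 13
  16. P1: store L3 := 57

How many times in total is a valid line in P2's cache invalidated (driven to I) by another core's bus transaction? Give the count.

step 1: P0: store L6 := 30  ⟶  MII  (L6)  txn=BusRdX  M[L6]=80
step 2: P0: store L7 := 81  ⟶  MII  (L7)  txn=BusRdX  M[L7]=40
step 3: P2: load  L3  ⟶  IIE  (L3)  txn=BusRd  M[L3]=50
step 4: P0: load  L0  ⟶  EII  (L0)  txn=BusRd  M[L0]=60
step 5: P2: load  L4  ⟶  IIE  (L4)  txn=BusRd  M[L4]=0
step 6: P1: store L0 := 52  ⟶  IMI  (L0)  txn=BusRdX  M[L0]=60
step 7: P0: store L5 := 24  ⟶  MII  (L5)  txn=BusRdX  M[L5]=60
step 8: P1: load  L4  ⟶  ISS  (L4)  txn=BusRd  M[L4]=0
step 9: P2: store L4 := 78  ⟶  IIM  (L4)  txn=BusUpgr  M[L4]=0
step 10: P0: load  L4  ⟶  SIO  (L4)  txn=BusRd  M[L4]=0
step 11: P1: store L7 := 43  ⟶  IMI  (L7)  txn=BusRdX+Flush  M[L7]=81
step 12: P0: load  L4  ⟶  SIO  (L4)  txn=∅  M[L4]=0
step 13: P2: store L6 := 87  ⟶  IIM  (L6)  txn=BusRdX+Flush  M[L6]=30
step 14: P1: store L2 := 47  ⟶  IMI  (L2)  txn=BusRdX  M[L2]=80
step 15: P0: store L4 := 13  ⟶  MII  (L4)  txn=BusUpgr+Flush  M[L4]=78
step 16: P1: store L3 := 57  ⟶  IMI  (L3)  txn=BusRdX  M[L3]=50

invalidations = 2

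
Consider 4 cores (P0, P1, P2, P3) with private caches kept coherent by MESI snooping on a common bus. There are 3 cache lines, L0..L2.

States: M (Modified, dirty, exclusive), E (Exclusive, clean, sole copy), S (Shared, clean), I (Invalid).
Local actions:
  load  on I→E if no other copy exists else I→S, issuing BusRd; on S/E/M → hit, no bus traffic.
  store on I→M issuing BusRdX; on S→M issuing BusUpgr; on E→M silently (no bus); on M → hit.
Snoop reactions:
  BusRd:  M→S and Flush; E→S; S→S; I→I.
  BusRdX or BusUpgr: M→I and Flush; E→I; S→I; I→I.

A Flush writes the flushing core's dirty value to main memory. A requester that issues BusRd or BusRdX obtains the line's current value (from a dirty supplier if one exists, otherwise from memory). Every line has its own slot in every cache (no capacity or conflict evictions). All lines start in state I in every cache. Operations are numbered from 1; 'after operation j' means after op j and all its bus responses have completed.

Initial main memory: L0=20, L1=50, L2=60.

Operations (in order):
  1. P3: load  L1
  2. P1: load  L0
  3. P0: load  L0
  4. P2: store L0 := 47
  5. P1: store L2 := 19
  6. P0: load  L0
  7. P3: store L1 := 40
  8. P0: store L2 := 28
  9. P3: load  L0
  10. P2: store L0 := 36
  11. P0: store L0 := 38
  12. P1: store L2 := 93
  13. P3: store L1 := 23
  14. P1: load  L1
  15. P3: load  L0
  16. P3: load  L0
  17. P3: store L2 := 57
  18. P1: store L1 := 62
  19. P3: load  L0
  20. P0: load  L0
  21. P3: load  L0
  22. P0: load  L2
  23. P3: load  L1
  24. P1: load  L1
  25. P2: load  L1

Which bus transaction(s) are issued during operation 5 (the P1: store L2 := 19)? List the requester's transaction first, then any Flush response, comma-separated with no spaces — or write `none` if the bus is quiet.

step 1: P3: load  L1  ⟶  IIIE  (L1)  txn=BusRd  M[L1]=50
step 2: P1: load  L0  ⟶  IEII  (L0)  txn=BusRd  M[L0]=20
step 3: P0: load  L0  ⟶  SSII  (L0)  txn=BusRd  M[L0]=20
step 4: P2: store L0 := 47  ⟶  IIMI  (L0)  txn=BusRdX  M[L0]=20
step 5: P1: store L2 := 19  ⟶  IMII  (L2)  txn=BusRdX  M[L2]=60
step 6: P0: load  L0  ⟶  SISI  (L0)  txn=BusRd+Flush  M[L0]=47
step 7: P3: store L1 := 40  ⟶  IIIM  (L1)  txn=∅  M[L1]=50
step 8: P0: store L2 := 28  ⟶  MIII  (L2)  txn=BusRdX+Flush  M[L2]=19
step 9: P3: load  L0  ⟶  SISS  (L0)  txn=BusRd  M[L0]=47
step 10: P2: store L0 := 36  ⟶  IIMI  (L0)  txn=BusUpgr  M[L0]=47
step 11: P0: store L0 := 38  ⟶  MIII  (L0)  txn=BusRdX+Flush  M[L0]=36
step 12: P1: store L2 := 93  ⟶  IMII  (L2)  txn=BusRdX+Flush  M[L2]=28
step 13: P3: store L1 := 23  ⟶  IIIM  (L1)  txn=∅  M[L1]=50
step 14: P1: load  L1  ⟶  ISIS  (L1)  txn=BusRd+Flush  M[L1]=23
step 15: P3: load  L0  ⟶  SIIS  (L0)  txn=BusRd+Flush  M[L0]=38
step 16: P3: load  L0  ⟶  SIIS  (L0)  txn=∅  M[L0]=38
step 17: P3: store L2 := 57  ⟶  IIIM  (L2)  txn=BusRdX+Flush  M[L2]=93
step 18: P1: store L1 := 62  ⟶  IMII  (L1)  txn=BusUpgr  M[L1]=23
step 19: P3: load  L0  ⟶  SIIS  (L0)  txn=∅  M[L0]=38
step 20: P0: load  L0  ⟶  SIIS  (L0)  txn=∅  M[L0]=38
step 21: P3: load  L0  ⟶  SIIS  (L0)  txn=∅  M[L0]=38
step 22: P0: load  L2  ⟶  SIIS  (L2)  txn=BusRd+Flush  M[L2]=57
step 23: P3: load  L1  ⟶  ISIS  (L1)  txn=BusRd+Flush  M[L1]=62
step 24: P1: load  L1  ⟶  ISIS  (L1)  txn=∅  M[L1]=62
step 25: P2: load  L1  ⟶  ISSS  (L1)  txn=BusRd  M[L1]=62

bus = BusRdX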